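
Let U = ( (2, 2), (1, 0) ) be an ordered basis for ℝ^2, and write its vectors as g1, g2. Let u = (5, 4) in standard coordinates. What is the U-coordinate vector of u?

(2, 1)

We seek scalars with c_1 g1 + c_2 g2 = u; equivalently solve M c = u where the columns of M are g1, g2.
System: 2c_1 + c_2 = 5, 2c_1 + 0c_2 = 4; solving gives c_1 = 2, c_2 = 1.
Check: 2g1 + g2 = (5, 4).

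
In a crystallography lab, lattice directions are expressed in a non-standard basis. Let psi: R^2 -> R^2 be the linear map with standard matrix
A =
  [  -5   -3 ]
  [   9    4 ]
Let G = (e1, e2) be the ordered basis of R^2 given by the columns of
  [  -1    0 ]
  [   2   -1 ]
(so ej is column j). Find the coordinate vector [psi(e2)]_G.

Column 2 of [psi]_G is the G-coordinate vector of psi(e2).
In standard coordinates psi(e2) = A e2 = [3, -4].
Converting to G: [3, -4] = -3e1 - 2e2, so the coordinate vector is [-3, -2].

[-3, -2]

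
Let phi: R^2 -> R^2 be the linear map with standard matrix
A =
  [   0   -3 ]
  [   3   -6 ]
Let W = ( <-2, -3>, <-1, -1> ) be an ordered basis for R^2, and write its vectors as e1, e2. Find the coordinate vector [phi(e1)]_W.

Compute phi(e1) = A e1 = <9, 12> in standard coordinates.
Then write this in W-coordinates: solve for y in y_1 e1 + y_2 e2 = <9, 12>.
This gives y = <-3, -3>, which is column 1 of [phi]_W.

<-3, -3>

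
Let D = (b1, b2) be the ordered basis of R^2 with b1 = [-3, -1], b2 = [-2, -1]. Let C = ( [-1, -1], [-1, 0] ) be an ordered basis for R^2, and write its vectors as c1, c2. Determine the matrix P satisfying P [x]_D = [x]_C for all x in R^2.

Take x = bj: its D-coordinates are the j-th standard unit vector, so P e_j — column j of P — equals [bj]_C.
b1 = c1 + 2c2, giving column 1 = [1, 2]; repeating for each j gives P = [[1, 1], [2, 1]].

[[1, 1], [2, 1]]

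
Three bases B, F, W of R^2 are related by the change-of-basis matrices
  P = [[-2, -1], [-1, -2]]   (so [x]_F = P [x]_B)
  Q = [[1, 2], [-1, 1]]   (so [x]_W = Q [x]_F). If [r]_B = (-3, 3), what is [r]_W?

(-3, -6)

Apply P to get F-coordinates (3, -3), then Q to get W-coordinates.
The result is [r]_W = (-3, -6).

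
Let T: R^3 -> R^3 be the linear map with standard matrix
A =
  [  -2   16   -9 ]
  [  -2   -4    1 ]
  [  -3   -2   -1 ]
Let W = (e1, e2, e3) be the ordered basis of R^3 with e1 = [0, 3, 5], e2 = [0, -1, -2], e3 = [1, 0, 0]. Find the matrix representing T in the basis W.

The j-th column of [T]_W is [T(ej)]_W.
T(e1) = A e1 = [3, -7, -11] = -3e1 - 2e2 + 3e3, so column 1 is [-3, -2, 3].
Repeating for e2, e3 and assembling the columns gives [[-3, 0, -1], [-2, -2, -1], [3, 2, -2]].

[[-3, 0, -1], [-2, -2, -1], [3, 2, -2]]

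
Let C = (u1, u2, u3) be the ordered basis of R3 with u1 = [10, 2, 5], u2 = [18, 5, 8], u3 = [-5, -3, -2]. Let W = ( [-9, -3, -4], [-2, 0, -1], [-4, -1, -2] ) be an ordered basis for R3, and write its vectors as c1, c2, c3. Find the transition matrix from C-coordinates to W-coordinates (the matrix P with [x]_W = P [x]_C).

Take x = uj: its C-coordinates are the j-th standard unit vector, so P e_j — column j of P — equals [uj]_W.
u1 = 0·c1 - c2 - 2c3, giving column 1 = [0, -1, -2]; repeating for each j gives P = [[0, -2, 1], [-1, -2, -2], [-2, 1, 0]].

[[0, -2, 1], [-1, -2, -2], [-2, 1, 0]]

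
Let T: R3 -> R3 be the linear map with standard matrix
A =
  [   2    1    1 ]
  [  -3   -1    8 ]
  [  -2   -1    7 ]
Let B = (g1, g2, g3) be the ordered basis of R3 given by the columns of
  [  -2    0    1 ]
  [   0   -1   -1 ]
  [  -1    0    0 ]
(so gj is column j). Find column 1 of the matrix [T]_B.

<3, 1, 1>

Compute T(g1) = A g1 = <-5, -2, -3> in standard coordinates.
Then write this in B-coordinates: solve for y in y_1 g1 + ... + y_3 g3 = <-5, -2, -3>.
This gives y = <3, 1, 1>, which is column 1 of [T]_B.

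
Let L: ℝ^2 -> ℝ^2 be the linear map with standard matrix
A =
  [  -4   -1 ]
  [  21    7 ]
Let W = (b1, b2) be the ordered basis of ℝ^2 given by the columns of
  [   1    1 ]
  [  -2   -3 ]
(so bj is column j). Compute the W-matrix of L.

With P the matrix whose columns are b1, b2, [L]_W = P^(-1) A P.
Column by column: L(b1) = A b1 = <-2, 7>; its W-coordinates <1, -3> give column 1.
Continuing for each basis vector yields [L]_W = [[1, -3], [-3, 2]].

[[1, -3], [-3, 2]]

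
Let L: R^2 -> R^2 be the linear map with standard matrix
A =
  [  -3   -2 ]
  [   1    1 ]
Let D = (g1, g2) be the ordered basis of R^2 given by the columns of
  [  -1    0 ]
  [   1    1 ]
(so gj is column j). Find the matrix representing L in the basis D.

[[-1, 2], [1, -1]]

Let P have columns g1, g2. Then [L]_D = P^(-1) A P.
Here det P = -1, so P^(-1) is integer; computing A P first and then P^(-1)(A P) gives [[-1, 2], [1, -1]].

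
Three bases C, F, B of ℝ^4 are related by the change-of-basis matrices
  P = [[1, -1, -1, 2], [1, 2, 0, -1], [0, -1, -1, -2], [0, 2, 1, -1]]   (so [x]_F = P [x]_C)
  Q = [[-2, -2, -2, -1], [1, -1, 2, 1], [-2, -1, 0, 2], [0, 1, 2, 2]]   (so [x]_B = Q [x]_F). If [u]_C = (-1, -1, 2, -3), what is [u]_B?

First [u]_F = P [u]_C = (-8, 0, 5, 3).
Then [u]_B = Q [u]_F = (3, 5, 22, 16).

(3, 5, 22, 16)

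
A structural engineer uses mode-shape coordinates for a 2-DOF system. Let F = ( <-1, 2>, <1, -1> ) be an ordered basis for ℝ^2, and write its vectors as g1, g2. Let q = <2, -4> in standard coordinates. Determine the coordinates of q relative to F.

<-2, 0>

[q]_F is the unique c with M c = q, where M has columns g1, g2.
System: -c_1 + c_2 = 2, 2c_1 - c_2 = -4; solving gives c_1 = -2, c_2 = 0.
Check: -2g1 + 0·g2 = <2, -4>.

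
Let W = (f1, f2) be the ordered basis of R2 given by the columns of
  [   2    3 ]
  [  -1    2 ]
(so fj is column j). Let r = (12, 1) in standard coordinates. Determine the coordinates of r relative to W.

Write r = c_1 f1 + c_2 f2 and solve for the c_i.
System: 2c_1 + 3c_2 = 12, -c_1 + 2c_2 = 1; solving gives c_1 = 3, c_2 = 2.
Check: 3f1 + 2f2 = (12, 1).

(3, 2)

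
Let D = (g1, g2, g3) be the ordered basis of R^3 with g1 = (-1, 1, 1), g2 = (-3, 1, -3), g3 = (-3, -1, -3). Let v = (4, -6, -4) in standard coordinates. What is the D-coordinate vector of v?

[v]_D is the unique c with M c = v, where M has columns g1, ..., g3.
Row-reducing the augmented matrix [M | v] gives c = (-4, -1, 1).
Check: -4g1 - g2 + g3 = (4, -6, -4).

(-4, -1, 1)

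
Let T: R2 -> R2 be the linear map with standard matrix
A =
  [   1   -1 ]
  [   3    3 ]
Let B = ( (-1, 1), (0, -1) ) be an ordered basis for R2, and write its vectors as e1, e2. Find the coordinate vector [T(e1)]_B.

(2, 2)

Compute T(e1) = A e1 = (-2, 0) in standard coordinates.
Then write this in B-coordinates: solve for y in y_1 e1 + y_2 e2 = (-2, 0).
This gives y = (2, 2), which is column 1 of [T]_B.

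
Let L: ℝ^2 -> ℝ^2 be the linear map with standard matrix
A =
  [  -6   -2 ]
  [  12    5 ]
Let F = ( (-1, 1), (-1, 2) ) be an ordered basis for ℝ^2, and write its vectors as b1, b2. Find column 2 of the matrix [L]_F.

(-2, 0)

Column 2 of [L]_F is the F-coordinate vector of L(b2).
In standard coordinates L(b2) = A b2 = (2, -2).
Converting to F: (2, -2) = -2b1 + 0·b2, so the coordinate vector is (-2, 0).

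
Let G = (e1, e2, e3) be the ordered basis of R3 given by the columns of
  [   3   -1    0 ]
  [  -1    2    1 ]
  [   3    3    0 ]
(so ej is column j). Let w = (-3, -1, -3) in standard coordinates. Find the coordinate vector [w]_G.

We seek scalars with c_1 e1 + ... + c_3 e3 = w; equivalently solve M c = w where the columns of M are e1, ..., e3.
Gaussian elimination on [M | w] yields c = (-1, 0, -2).
Check: -e1 + 0·e2 - 2e3 = (-3, -1, -3).

(-1, 0, -2)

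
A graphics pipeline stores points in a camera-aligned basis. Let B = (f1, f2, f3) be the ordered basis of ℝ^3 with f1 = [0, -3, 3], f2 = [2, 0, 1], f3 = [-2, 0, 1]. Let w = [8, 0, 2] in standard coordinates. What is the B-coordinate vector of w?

[0, 3, -1]

We seek scalars with c_1 f1 + ... + c_3 f3 = w; equivalently solve M c = w where the columns of M are f1, ..., f3.
Solving this 3x3 system gives c = (0, 3, -1).
Check: 0·f1 + 3f2 - f3 = [8, 0, 2].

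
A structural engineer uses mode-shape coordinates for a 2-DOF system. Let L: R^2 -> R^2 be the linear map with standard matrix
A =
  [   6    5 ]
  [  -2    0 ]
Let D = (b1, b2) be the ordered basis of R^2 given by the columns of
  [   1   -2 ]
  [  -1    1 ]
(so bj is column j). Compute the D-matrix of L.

[[3, -1], [1, 3]]

Let P have columns b1, b2. Then [L]_D = P^(-1) A P.
Here det P = -1, so P^(-1) is integer; computing A P first and then P^(-1)(A P) gives [[3, -1], [1, 3]].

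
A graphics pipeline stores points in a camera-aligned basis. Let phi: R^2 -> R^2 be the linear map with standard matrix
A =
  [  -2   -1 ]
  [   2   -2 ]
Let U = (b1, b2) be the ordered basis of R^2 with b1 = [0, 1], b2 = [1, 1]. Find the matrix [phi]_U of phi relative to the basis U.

With P the matrix whose columns are b1, b2, [phi]_U = P^(-1) A P.
Column by column: phi(b1) = A b1 = [-1, -2]; its U-coordinates [-1, -1] give column 1.
Continuing for each basis vector yields [phi]_U = [[-1, 3], [-1, -3]].

[[-1, 3], [-1, -3]]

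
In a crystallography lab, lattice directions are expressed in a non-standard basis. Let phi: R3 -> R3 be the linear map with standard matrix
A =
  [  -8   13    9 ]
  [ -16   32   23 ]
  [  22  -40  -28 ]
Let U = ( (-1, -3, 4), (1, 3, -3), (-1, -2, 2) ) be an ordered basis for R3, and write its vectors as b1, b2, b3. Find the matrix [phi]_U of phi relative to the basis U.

The j-th column of [phi]_U is [phi(bj)]_U.
phi(b1) = A b1 = (5, 12, -14) = -2b1 + 0·b2 - 3b3, so column 1 is (-2, 0, -3).
Repeating for b2, b3 and assembling the columns gives [[-2, -3, 0], [0, 0, -2], [-3, -1, -2]].

[[-2, -3, 0], [0, 0, -2], [-3, -1, -2]]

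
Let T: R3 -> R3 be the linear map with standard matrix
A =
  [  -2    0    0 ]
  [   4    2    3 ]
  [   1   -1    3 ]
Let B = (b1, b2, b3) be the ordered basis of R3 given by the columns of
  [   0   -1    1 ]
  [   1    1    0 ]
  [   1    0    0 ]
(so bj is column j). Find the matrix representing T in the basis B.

[[2, -2, 1], [3, 0, 3], [3, 2, 1]]

Let P have columns b1, ..., b3. Then [T]_B = P^(-1) A P.
Here det P = -1, so P^(-1) is integer; computing A P first and then P^(-1)(A P) gives [[2, -2, 1], [3, 0, 3], [3, 2, 1]].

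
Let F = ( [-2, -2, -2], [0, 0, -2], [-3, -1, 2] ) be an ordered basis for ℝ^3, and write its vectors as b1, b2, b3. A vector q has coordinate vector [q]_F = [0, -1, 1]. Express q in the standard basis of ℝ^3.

[-3, -1, 4]

By definition q = 0·b1 - b2 + b3.
Summing componentwise gives [-3, -1, 4].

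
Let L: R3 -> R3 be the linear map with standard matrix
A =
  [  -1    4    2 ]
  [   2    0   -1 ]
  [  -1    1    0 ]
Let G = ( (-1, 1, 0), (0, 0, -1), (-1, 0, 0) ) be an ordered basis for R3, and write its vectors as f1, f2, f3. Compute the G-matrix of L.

The j-th column of [L]_G is [L(fj)]_G.
L(f1) = A f1 = (5, -2, 2) = -2f1 - 2f2 - 3f3, so column 1 is (-2, -2, -3).
Repeating for f2, f3 and assembling the columns gives [[-2, 1, -2], [-2, 0, -1], [-3, 1, 1]].

[[-2, 1, -2], [-2, 0, -1], [-3, 1, 1]]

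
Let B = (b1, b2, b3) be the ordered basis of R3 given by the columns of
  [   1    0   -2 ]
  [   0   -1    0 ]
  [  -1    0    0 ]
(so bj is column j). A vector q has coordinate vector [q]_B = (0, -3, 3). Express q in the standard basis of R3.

(-6, 3, 0)

q = M [q]_B, where M has columns b1, ..., b3.
Carrying out the matrix-vector product, q = (-6, 3, 0).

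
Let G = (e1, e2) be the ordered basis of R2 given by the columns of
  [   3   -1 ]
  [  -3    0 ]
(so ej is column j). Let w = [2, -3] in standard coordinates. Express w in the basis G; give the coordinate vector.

[w]_G is the unique c with M c = w, where M has columns e1, e2.
System: 3c_1 - c_2 = 2, -3c_1 + 0c_2 = -3; solving gives c_1 = 1, c_2 = 1.
Check: e1 + e2 = [2, -3].

[1, 1]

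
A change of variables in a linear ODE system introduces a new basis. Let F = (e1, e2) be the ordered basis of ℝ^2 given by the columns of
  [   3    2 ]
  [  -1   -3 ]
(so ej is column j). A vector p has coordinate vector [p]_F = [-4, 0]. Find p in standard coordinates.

p = M [p]_F, where M has columns e1, e2.
Carrying out the matrix-vector product, p = [-12, 4].

[-12, 4]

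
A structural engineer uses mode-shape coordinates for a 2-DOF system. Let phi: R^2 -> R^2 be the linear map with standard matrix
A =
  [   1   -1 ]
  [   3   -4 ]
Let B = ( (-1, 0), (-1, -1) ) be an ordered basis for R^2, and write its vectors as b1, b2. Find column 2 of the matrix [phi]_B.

(1, -1)

Column 2 of [phi]_B is the B-coordinate vector of phi(b2).
In standard coordinates phi(b2) = A b2 = (0, 1).
Converting to B: (0, 1) = b1 - b2, so the coordinate vector is (1, -1).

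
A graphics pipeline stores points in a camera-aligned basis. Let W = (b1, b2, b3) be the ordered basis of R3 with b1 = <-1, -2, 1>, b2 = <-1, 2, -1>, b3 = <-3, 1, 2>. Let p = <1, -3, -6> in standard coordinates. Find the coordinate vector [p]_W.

<4, 4, -3>

Write p = c_1 b1 + ... + c_3 b3 and solve for the c_i.
Gaussian elimination on [M | p] yields c = (4, 4, -3).
Check: 4b1 + 4b2 - 3b3 = <1, -3, -6>.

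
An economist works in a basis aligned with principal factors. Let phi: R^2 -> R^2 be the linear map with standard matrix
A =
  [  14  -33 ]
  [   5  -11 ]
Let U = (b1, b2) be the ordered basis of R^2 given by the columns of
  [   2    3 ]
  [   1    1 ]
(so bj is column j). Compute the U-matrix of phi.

Let P have columns b1, b2. Then [phi]_U = P^(-1) A P.
Here det P = -1, so P^(-1) is integer; computing A P first and then P^(-1)(A P) gives [[2, 3], [-3, 1]].

[[2, 3], [-3, 1]]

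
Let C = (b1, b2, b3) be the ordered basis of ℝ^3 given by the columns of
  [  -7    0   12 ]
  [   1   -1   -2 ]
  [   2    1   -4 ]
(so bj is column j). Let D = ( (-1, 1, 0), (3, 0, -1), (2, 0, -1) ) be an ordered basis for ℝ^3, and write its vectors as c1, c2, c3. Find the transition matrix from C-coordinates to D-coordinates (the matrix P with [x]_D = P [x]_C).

[[1, -1, -2], [-2, 1, 2], [0, -2, 2]]

Take x = bj: its C-coordinates are the j-th standard unit vector, so P e_j — column j of P — equals [bj]_D.
b1 = c1 - 2c2 + 0·c3, giving column 1 = (1, -2, 0); repeating for each j gives P = [[1, -1, -2], [-2, 1, 2], [0, -2, 2]].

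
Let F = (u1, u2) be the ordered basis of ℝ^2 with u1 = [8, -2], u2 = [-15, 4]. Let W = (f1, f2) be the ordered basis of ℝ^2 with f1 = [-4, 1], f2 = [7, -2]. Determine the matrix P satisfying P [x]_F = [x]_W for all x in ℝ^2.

[[-2, 2], [0, -1]]

Let M have columns uj and N have columns fj. Then for every x, N [x]_W = x = M [x]_F, so P = N^(-1) M.
Since det N = 1, N^(-1) has integer entries; multiplying gives P = [[-2, 2], [0, -1]].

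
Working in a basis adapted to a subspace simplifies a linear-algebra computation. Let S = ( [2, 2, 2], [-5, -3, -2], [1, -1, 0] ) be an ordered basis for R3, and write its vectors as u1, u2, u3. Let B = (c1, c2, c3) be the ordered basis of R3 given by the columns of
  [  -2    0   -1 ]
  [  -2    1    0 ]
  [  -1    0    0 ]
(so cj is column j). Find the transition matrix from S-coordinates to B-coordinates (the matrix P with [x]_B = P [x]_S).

Column j of P is [uj]_B, since P maps S-coordinates to B-coordinates.
Expressing u1 in B: u1 = -2c1 - 2c2 + 2c3, so column 1 of P is [-2, -2, 2].
Doing the same for each uj gives P = [[-2, 2, 0], [-2, 1, -1], [2, 1, -1]].

[[-2, 2, 0], [-2, 1, -1], [2, 1, -1]]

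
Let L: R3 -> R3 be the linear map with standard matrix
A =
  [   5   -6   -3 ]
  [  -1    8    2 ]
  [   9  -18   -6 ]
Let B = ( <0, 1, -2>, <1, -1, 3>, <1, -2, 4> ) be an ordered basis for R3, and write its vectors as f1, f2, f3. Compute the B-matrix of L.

The j-th column of [L]_B is [L(fj)]_B.
L(f1) = A f1 = <0, 4, -6> = 2f1 + 2f2 - 2f3, so column 1 is <2, 2, -2>.
Repeating for f2, f3 and assembling the columns gives [[2, -2, -2], [2, 3, 3], [-2, -1, 2]].

[[2, -2, -2], [2, 3, 3], [-2, -1, 2]]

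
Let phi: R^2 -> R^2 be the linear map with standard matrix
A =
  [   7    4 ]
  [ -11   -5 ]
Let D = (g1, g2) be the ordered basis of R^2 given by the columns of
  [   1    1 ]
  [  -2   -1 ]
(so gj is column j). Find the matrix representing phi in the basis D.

With P the matrix whose columns are g1, g2, [phi]_D = P^(-1) A P.
Column by column: phi(g1) = A g1 = (-1, -1); its D-coordinates (2, -3) give column 1.
Continuing for each basis vector yields [phi]_D = [[2, 3], [-3, 0]].

[[2, 3], [-3, 0]]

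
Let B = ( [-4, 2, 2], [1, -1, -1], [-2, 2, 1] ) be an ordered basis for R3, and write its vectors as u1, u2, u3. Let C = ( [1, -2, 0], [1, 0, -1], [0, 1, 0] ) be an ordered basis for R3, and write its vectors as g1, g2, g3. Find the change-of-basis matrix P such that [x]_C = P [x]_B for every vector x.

[[-2, 0, -1], [-2, 1, -1], [-2, -1, 0]]

Column j of P is [uj]_C, since P maps B-coordinates to C-coordinates.
Expressing u1 in C: u1 = -2g1 - 2g2 - 2g3, so column 1 of P is [-2, -2, -2].
Doing the same for each uj gives P = [[-2, 0, -1], [-2, 1, -1], [-2, -1, 0]].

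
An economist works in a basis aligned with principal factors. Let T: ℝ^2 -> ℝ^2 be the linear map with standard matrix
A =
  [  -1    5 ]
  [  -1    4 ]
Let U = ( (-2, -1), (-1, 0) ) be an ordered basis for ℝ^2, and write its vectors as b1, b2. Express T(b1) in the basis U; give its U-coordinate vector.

Column 1 of [T]_U is the U-coordinate vector of T(b1).
In standard coordinates T(b1) = A b1 = (-3, -2).
Converting to U: (-3, -2) = 2b1 - b2, so the coordinate vector is (2, -1).

(2, -1)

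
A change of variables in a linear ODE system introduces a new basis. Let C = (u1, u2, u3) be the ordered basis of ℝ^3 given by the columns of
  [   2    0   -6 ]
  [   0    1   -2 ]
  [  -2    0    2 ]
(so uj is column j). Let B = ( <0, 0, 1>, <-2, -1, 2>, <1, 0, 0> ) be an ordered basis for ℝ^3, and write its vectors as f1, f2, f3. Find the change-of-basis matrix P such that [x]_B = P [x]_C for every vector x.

[[-2, 2, -2], [0, -1, 2], [2, -2, -2]]

Column j of P is [uj]_B, since P maps C-coordinates to B-coordinates.
Expressing u1 in B: u1 = -2f1 + 0·f2 + 2f3, so column 1 of P is <-2, 0, 2>.
Doing the same for each uj gives P = [[-2, 2, -2], [0, -1, 2], [2, -2, -2]].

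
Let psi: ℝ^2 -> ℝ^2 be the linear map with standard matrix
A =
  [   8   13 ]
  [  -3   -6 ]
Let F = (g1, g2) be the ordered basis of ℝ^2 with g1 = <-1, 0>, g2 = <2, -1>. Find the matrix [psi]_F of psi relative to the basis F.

[[2, -3], [-3, 0]]

The j-th column of [psi]_F is [psi(gj)]_F.
psi(g1) = A g1 = <-8, 3> = 2g1 - 3g2, so column 1 is <2, -3>.
Repeating for g2 and assembling the columns gives [[2, -3], [-3, 0]].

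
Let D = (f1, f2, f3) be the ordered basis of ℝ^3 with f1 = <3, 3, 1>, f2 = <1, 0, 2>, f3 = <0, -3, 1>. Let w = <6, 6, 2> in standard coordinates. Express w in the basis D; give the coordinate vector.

Write w = c_1 f1 + ... + c_3 f3 and solve for the c_i.
Row-reducing the augmented matrix [M | w] gives c = (2, 0, 0).
Check: 2f1 + 0·f2 + 0·f3 = <6, 6, 2>.

<2, 0, 0>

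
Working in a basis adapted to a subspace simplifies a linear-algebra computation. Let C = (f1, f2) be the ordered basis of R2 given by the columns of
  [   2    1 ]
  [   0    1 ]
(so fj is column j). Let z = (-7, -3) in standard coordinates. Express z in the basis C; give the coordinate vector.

(-2, -3)

We seek scalars with c_1 f1 + c_2 f2 = z; equivalently solve M c = z where the columns of M are f1, f2.
System: 2c_1 + c_2 = -7, 0c_1 + c_2 = -3; solving gives c_1 = -2, c_2 = -3.
Check: -2f1 - 3f2 = (-7, -3).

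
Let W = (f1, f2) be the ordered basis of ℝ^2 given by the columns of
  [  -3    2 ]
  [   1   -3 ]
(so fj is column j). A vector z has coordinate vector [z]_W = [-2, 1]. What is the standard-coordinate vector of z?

[8, -5]

By definition z = -2f1 + f2.
Summing componentwise gives [8, -5].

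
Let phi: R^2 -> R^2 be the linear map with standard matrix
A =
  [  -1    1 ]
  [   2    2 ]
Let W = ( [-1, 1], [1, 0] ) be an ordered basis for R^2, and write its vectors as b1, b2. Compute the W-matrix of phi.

With P the matrix whose columns are b1, b2, [phi]_W = P^(-1) A P.
Column by column: phi(b1) = A b1 = [2, 0]; its W-coordinates [0, 2] give column 1.
Continuing for each basis vector yields [phi]_W = [[0, 2], [2, 1]].

[[0, 2], [2, 1]]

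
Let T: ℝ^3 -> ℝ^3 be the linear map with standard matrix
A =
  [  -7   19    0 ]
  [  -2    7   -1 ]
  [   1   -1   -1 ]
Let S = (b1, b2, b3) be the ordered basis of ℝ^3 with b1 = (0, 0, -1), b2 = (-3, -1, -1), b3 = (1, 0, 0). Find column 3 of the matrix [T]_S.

(-3, 2, -1)

Compute T(b3) = A b3 = (-7, -2, 1) in standard coordinates.
Then write this in S-coordinates: solve for y in y_1 b1 + ... + y_3 b3 = (-7, -2, 1).
This gives y = (-3, 2, -1), which is column 3 of [T]_S.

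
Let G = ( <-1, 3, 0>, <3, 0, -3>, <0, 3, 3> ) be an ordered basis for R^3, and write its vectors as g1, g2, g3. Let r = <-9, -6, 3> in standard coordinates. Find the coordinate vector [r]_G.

<0, -3, -2>

Write r = c_1 g1 + ... + c_3 g3 and solve for the c_i.
Gaussian elimination on [M | r] yields c = (0, -3, -2).
Check: 0·g1 - 3g2 - 2g3 = <-9, -6, 3>.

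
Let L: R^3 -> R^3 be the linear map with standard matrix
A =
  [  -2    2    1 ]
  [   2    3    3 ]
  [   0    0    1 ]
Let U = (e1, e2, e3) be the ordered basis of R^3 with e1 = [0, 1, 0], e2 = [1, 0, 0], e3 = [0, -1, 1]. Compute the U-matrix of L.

[[3, 2, 1], [2, -2, -1], [0, 0, 1]]

With P the matrix whose columns are e1, ..., e3, [L]_U = P^(-1) A P.
Column by column: L(e1) = A e1 = [2, 3, 0]; its U-coordinates [3, 2, 0] give column 1.
Continuing for each basis vector yields [L]_U = [[3, 2, 1], [2, -2, -1], [0, 0, 1]].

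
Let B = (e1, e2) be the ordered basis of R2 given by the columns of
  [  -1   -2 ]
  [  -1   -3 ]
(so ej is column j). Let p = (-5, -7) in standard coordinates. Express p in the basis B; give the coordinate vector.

(1, 2)

Write p = c_1 e1 + c_2 e2 and solve for the c_i.
System: -c_1 - 2c_2 = -5, -c_1 - 3c_2 = -7; solving gives c_1 = 1, c_2 = 2.
Check: e1 + 2e2 = (-5, -7).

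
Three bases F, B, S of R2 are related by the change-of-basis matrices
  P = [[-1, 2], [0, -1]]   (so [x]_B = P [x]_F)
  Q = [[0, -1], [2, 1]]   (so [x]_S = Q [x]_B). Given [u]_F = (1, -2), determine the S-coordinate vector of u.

(-2, -8)

Apply P to get B-coordinates (-5, 2), then Q to get S-coordinates.
The result is [u]_S = (-2, -8).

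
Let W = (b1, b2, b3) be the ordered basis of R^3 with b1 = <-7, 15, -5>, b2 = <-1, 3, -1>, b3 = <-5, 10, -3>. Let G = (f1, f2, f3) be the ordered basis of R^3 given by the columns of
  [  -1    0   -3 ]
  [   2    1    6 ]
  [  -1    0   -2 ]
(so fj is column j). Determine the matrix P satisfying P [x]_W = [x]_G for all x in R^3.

[[1, 1, -1], [1, 1, 0], [2, 0, 2]]

Let M have columns bj and N have columns fj. Then for every x, N [x]_G = x = M [x]_W, so P = N^(-1) M.
Since det N = -1, N^(-1) has integer entries; multiplying gives P = [[1, 1, -1], [1, 1, 0], [2, 0, 2]].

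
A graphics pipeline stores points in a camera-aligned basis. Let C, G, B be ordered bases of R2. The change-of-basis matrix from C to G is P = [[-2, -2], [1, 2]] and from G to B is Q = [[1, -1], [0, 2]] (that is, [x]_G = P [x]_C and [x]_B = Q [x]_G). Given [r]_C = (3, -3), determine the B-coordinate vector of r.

First [r]_G = P [r]_C = (0, -3).
Then [r]_B = Q [r]_G = (3, -6).

(3, -6)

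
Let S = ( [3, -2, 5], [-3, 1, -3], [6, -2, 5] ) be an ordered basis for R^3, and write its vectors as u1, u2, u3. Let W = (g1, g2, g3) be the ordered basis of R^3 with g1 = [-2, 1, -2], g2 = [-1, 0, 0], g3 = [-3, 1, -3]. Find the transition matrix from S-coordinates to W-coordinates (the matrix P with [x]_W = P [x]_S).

Take x = uj: its S-coordinates are the j-th standard unit vector, so P e_j — column j of P — equals [uj]_W.
u1 = -g1 + 2g2 - g3, giving column 1 = [-1, 2, -1]; repeating for each j gives P = [[-1, 0, -1], [2, 0, -1], [-1, 1, -1]].

[[-1, 0, -1], [2, 0, -1], [-1, 1, -1]]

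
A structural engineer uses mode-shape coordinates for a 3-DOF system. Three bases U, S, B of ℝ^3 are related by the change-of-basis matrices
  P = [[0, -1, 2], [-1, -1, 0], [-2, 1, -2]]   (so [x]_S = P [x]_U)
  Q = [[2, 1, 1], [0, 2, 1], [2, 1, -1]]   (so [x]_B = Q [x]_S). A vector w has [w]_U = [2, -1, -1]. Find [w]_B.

Apply P to get S-coordinates [-1, -1, -3], then Q to get B-coordinates.
The result is [w]_B = [-6, -5, 0].

[-6, -5, 0]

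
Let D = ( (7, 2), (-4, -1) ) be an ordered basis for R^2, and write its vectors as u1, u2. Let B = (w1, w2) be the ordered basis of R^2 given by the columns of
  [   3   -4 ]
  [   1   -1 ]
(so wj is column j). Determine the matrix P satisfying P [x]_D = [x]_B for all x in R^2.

[[1, 0], [-1, 1]]

Take x = uj: its D-coordinates are the j-th standard unit vector, so P e_j — column j of P — equals [uj]_B.
u1 = w1 - w2, giving column 1 = (1, -1); repeating for each j gives P = [[1, 0], [-1, 1]].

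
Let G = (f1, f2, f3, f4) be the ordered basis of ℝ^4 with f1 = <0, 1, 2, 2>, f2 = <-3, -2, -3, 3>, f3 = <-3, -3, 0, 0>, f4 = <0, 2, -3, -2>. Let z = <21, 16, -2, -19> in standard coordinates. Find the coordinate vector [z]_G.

We seek scalars with c_1 f1 + ... + c_4 f4 = z; equivalently solve M c = z where the columns of M are f1, ..., f4.
Row-reducing the augmented matrix [M | z] gives c = (-4, -3, -4, 1).
Check: -4f1 - 3f2 - 4f3 + f4 = <21, 16, -2, -19>.

<-4, -3, -4, 1>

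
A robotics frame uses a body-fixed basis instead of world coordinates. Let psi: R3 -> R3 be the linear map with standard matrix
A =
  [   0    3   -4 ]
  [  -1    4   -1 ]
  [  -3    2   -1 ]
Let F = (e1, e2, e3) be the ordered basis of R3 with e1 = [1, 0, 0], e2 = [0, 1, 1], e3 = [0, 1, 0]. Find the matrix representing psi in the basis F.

With P the matrix whose columns are e1, ..., e3, [psi]_F = P^(-1) A P.
Column by column: psi(e1) = A e1 = [0, -1, -3]; its F-coordinates [0, -3, 2] give column 1.
Continuing for each basis vector yields [psi]_F = [[0, -1, 3], [-3, 1, 2], [2, 2, 2]].

[[0, -1, 3], [-3, 1, 2], [2, 2, 2]]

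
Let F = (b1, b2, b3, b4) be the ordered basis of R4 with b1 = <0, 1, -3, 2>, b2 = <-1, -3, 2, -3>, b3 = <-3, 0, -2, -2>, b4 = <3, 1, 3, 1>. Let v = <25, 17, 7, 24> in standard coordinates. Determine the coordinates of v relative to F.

Write v = c_1 b1 + ... + c_4 b4 and solve for the c_i.
Row-reducing the augmented matrix [M | v] gives c = (1, -4, -3, 4).
Check: b1 - 4b2 - 3b3 + 4b4 = <25, 17, 7, 24>.

<1, -4, -3, 4>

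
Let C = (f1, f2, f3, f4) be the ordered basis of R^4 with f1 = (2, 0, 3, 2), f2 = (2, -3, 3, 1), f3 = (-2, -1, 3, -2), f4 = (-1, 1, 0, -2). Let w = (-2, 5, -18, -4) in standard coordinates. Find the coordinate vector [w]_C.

(-3, 0, -3, 2)

Write w = c_1 f1 + ... + c_4 f4 and solve for the c_i.
Solving this 4x4 system gives c = (-3, 0, -3, 2).
Check: -3f1 + 0·f2 - 3f3 + 2f4 = (-2, 5, -18, -4).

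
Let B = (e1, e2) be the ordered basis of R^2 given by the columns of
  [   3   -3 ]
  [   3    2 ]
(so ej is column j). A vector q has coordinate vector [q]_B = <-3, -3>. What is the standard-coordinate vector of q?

By definition q = -3e1 - 3e2.
Summing componentwise gives <0, -15>.

<0, -15>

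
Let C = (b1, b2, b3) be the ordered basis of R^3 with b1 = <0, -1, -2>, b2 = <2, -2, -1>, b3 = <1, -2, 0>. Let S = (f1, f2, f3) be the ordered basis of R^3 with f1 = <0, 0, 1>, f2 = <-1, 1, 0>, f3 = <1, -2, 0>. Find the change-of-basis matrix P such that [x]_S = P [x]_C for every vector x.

Column j of P is [bj]_S, since P maps C-coordinates to S-coordinates.
Expressing b1 in S: b1 = -2f1 + f2 + f3, so column 1 of P is <-2, 1, 1>.
Doing the same for each bj gives P = [[-2, -1, 0], [1, -2, 0], [1, 0, 1]].

[[-2, -1, 0], [1, -2, 0], [1, 0, 1]]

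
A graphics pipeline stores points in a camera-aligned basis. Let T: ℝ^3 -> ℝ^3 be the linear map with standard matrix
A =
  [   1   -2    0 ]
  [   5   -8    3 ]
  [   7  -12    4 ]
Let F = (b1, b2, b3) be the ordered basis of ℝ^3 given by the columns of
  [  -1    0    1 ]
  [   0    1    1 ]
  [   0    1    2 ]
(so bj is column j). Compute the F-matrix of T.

[[-1, -1, 1], [-3, -2, 3], [-2, -3, 0]]

The j-th column of [T]_F is [T(bj)]_F.
T(b1) = A b1 = <-1, -5, -7> = -b1 - 3b2 - 2b3, so column 1 is <-1, -3, -2>.
Repeating for b2, b3 and assembling the columns gives [[-1, -1, 1], [-3, -2, 3], [-2, -3, 0]].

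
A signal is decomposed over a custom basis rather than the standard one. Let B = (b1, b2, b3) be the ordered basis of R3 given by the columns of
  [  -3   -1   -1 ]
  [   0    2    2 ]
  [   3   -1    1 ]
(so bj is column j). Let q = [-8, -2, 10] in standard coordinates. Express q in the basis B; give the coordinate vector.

[3, -1, 0]

[q]_B is the unique c with M c = q, where M has columns b1, ..., b3.
Row-reducing the augmented matrix [M | q] gives c = (3, -1, 0).
Check: 3b1 - b2 + 0·b3 = [-8, -2, 10].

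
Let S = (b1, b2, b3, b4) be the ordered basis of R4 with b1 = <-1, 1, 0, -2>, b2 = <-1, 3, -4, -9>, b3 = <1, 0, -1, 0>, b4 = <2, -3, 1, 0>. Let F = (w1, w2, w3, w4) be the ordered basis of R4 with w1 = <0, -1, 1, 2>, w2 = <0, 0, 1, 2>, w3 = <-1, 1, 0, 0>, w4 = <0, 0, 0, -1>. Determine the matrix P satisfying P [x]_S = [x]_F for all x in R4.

[[0, -2, -1, 1], [0, -2, 0, 0], [1, 1, -1, -2], [2, 1, -2, 2]]

Let M have columns bj and N have columns wj. Then for every x, N [x]_F = x = M [x]_S, so P = N^(-1) M.
Since det N = -1, N^(-1) has integer entries; multiplying gives P = [[0, -2, -1, 1], [0, -2, 0, 0], [1, 1, -1, -2], [2, 1, -2, 2]].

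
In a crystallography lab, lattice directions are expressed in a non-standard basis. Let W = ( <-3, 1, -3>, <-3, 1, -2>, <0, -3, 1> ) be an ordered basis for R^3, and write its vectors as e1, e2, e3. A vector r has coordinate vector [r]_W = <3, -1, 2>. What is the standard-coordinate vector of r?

<-6, -4, -5>

The coordinates say r = 3e1 - e2 + 2e3; adding the scaled basis vectors gives <-6, -4, -5>.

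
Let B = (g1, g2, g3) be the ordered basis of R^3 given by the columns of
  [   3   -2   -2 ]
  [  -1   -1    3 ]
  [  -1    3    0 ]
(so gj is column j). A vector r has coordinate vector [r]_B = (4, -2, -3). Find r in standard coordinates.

r = M [r]_B, where M has columns g1, ..., g3.
Carrying out the matrix-vector product, r = (22, -11, -10).

(22, -11, -10)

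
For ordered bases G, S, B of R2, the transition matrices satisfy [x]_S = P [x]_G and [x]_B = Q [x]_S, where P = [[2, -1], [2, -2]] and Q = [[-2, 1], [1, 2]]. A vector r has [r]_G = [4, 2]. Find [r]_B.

Composing the changes, [r]_B = Q P [r]_G.
Q P = [[-2, 0], [6, -5]]; applying this to [4, 2] gives [-8, 14].

[-8, 14]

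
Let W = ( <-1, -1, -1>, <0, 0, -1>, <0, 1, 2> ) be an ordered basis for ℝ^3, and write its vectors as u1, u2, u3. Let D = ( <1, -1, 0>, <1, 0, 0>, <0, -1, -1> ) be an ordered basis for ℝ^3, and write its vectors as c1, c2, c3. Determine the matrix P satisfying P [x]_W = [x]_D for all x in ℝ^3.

Let M have columns uj and N have columns cj. Then for every x, N [x]_D = x = M [x]_W, so P = N^(-1) M.
Since det N = -1, N^(-1) has integer entries; multiplying gives P = [[0, -1, 1], [-1, 1, -1], [1, 1, -2]].

[[0, -1, 1], [-1, 1, -1], [1, 1, -2]]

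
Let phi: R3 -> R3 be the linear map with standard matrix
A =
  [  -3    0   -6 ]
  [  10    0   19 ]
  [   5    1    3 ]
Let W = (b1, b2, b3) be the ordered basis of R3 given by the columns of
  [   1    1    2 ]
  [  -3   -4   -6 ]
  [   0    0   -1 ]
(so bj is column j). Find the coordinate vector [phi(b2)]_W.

(0, -1, -1)

Column 2 of [phi]_W is the W-coordinate vector of phi(b2).
In standard coordinates phi(b2) = A b2 = (-3, 10, 1).
Converting to W: (-3, 10, 1) = 0·b1 - b2 - b3, so the coordinate vector is (0, -1, -1).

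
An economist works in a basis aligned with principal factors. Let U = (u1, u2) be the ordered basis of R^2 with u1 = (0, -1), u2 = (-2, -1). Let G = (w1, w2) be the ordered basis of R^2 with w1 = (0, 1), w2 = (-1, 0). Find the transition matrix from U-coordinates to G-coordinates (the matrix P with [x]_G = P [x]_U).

[[-1, -1], [0, 2]]

Let M have columns uj and N have columns wj. Then for every x, N [x]_G = x = M [x]_U, so P = N^(-1) M.
Since det N = 1, N^(-1) has integer entries; multiplying gives P = [[-1, -1], [0, 2]].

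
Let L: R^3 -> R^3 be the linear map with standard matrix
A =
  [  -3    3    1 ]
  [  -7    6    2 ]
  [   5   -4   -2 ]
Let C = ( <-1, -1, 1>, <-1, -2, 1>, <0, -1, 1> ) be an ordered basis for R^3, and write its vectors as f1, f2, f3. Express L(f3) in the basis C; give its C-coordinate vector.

<0, 2, 0>

Compute L(f3) = A f3 = <-2, -4, 2> in standard coordinates.
Then write this in C-coordinates: solve for y in y_1 f1 + ... + y_3 f3 = <-2, -4, 2>.
This gives y = <0, 2, 0>, which is column 3 of [L]_C.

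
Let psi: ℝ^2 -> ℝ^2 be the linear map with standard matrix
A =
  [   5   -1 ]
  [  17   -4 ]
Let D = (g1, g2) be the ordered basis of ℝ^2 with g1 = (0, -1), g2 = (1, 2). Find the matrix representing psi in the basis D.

[[-2, -3], [1, 3]]

With P the matrix whose columns are g1, g2, [psi]_D = P^(-1) A P.
Column by column: psi(g1) = A g1 = (1, 4); its D-coordinates (-2, 1) give column 1.
Continuing for each basis vector yields [psi]_D = [[-2, -3], [1, 3]].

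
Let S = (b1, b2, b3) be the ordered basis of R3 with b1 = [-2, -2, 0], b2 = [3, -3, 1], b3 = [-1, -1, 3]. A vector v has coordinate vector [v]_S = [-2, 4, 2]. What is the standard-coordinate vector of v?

The coordinates say v = -2b1 + 4b2 + 2b3; adding the scaled basis vectors gives [14, -10, 10].

[14, -10, 10]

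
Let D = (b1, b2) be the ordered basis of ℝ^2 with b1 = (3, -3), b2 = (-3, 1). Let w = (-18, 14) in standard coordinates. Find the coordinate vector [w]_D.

(-4, 2)

Write w = c_1 b1 + c_2 b2 and solve for the c_i.
System: 3c_1 - 3c_2 = -18, -3c_1 + c_2 = 14; solving gives c_1 = -4, c_2 = 2.
Check: -4b1 + 2b2 = (-18, 14).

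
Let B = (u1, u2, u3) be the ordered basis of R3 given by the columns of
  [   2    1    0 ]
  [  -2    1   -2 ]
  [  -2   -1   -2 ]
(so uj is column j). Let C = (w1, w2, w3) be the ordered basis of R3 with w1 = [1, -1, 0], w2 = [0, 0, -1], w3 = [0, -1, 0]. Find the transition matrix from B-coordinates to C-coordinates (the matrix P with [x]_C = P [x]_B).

Take x = uj: its B-coordinates are the j-th standard unit vector, so P e_j — column j of P — equals [uj]_C.
u1 = 2w1 + 2w2 + 0·w3, giving column 1 = [2, 2, 0]; repeating for each j gives P = [[2, 1, 0], [2, 1, 2], [0, -2, 2]].

[[2, 1, 0], [2, 1, 2], [0, -2, 2]]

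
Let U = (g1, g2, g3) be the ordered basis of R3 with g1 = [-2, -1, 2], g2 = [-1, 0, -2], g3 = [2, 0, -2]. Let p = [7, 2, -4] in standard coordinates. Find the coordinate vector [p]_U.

[-2, -1, 1]

We seek scalars with c_1 g1 + ... + c_3 g3 = p; equivalently solve M c = p where the columns of M are g1, ..., g3.
Solving this 3x3 system gives c = (-2, -1, 1).
Check: -2g1 - g2 + g3 = [7, 2, -4].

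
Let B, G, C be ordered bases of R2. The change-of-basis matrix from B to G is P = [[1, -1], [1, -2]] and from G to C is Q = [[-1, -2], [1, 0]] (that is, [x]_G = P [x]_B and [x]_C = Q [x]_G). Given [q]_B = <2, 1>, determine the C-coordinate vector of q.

Apply P to get G-coordinates <1, 0>, then Q to get C-coordinates.
The result is [q]_C = <-1, 1>.

<-1, 1>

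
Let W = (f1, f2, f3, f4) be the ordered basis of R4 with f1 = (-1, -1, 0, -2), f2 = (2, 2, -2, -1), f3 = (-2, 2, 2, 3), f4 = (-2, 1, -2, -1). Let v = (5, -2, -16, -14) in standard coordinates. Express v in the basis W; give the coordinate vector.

(-1, 1, -4, 3)

[v]_W is the unique c with M c = v, where M has columns f1, ..., f4.
Solving this 4x4 system gives c = (-1, 1, -4, 3).
Check: -f1 + f2 - 4f3 + 3f4 = (5, -2, -16, -14).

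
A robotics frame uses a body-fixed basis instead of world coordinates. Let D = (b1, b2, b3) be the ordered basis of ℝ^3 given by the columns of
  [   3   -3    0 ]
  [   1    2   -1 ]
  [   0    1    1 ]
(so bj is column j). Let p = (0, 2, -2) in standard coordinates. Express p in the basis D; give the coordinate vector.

[p]_D is the unique c with M c = p, where M has columns b1, ..., b3.
Solving this 3x3 system gives c = (0, 0, -2).
Check: 0·b1 + 0·b2 - 2b3 = (0, 2, -2).

(0, 0, -2)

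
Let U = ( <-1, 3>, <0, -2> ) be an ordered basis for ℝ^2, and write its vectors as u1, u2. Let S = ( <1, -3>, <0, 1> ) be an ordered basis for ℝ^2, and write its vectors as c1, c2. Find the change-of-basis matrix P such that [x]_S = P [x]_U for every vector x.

Take x = uj: its U-coordinates are the j-th standard unit vector, so P e_j — column j of P — equals [uj]_S.
u1 = -c1 + 0·c2, giving column 1 = <-1, 0>; repeating for each j gives P = [[-1, 0], [0, -2]].

[[-1, 0], [0, -2]]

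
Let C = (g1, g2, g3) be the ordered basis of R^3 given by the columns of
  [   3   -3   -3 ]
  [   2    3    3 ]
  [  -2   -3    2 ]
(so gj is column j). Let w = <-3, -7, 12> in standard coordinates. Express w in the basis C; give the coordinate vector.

[w]_C is the unique c with M c = w, where M has columns g1, ..., g3.
Row-reducing the augmented matrix [M | w] gives c = (-2, -2, 1).
Check: -2g1 - 2g2 + g3 = <-3, -7, 12>.

<-2, -2, 1>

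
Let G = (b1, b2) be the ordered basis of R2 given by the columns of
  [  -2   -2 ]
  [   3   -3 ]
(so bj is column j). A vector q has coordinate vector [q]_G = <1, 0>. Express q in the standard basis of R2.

The coordinates say q = b1 + 0·b2; adding the scaled basis vectors gives <-2, 3>.

<-2, 3>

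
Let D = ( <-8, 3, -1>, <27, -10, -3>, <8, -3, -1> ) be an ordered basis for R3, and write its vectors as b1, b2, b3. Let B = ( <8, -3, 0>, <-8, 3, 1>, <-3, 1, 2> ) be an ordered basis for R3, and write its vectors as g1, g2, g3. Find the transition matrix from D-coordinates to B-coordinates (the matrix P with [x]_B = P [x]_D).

[[-2, 2, 0], [-1, -1, -1], [0, -1, 0]]

Take x = bj: its D-coordinates are the j-th standard unit vector, so P e_j — column j of P — equals [bj]_B.
b1 = -2g1 - g2 + 0·g3, giving column 1 = <-2, -1, 0>; repeating for each j gives P = [[-2, 2, 0], [-1, -1, -1], [0, -1, 0]].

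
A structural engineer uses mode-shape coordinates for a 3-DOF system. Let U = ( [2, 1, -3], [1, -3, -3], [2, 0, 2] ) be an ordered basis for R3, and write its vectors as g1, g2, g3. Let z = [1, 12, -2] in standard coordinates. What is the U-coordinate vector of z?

We seek scalars with c_1 g1 + ... + c_3 g3 = z; equivalently solve M c = z where the columns of M are g1, ..., g3.
Solving this 3x3 system gives c = (3, -3, -1).
Check: 3g1 - 3g2 - g3 = [1, 12, -2].

[3, -3, -1]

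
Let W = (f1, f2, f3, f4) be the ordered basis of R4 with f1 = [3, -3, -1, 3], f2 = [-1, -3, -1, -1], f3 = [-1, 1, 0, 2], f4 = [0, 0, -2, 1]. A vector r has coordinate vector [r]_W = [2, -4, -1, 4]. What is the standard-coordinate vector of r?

[11, 5, -6, 12]

r = M [r]_W, where M has columns f1, ..., f4.
Carrying out the matrix-vector product, r = [11, 5, -6, 12].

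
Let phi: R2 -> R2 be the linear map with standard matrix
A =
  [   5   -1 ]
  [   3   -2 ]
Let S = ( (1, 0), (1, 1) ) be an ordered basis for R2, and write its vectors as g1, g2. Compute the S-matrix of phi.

[[2, 3], [3, 1]]

The j-th column of [phi]_S is [phi(gj)]_S.
phi(g1) = A g1 = (5, 3) = 2g1 + 3g2, so column 1 is (2, 3).
Repeating for g2 and assembling the columns gives [[2, 3], [3, 1]].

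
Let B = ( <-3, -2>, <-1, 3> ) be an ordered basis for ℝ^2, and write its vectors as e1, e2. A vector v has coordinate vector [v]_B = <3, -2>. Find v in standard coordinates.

<-7, -12>

v = M [v]_B, where M has columns e1, e2.
Carrying out the matrix-vector product, v = <-7, -12>.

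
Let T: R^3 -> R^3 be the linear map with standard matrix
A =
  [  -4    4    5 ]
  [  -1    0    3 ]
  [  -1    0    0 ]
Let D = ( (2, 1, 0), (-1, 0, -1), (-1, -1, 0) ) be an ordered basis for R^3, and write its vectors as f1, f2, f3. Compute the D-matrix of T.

The j-th column of [T]_D is [T(fj)]_D.
T(f1) = A f1 = (-4, -2, -2) = 0·f1 + 2f2 + 2f3, so column 1 is (0, 2, 2).
Repeating for f2, f3 and assembling the columns gives [[0, 0, -2], [2, -1, -1], [2, 2, -3]].

[[0, 0, -2], [2, -1, -1], [2, 2, -3]]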